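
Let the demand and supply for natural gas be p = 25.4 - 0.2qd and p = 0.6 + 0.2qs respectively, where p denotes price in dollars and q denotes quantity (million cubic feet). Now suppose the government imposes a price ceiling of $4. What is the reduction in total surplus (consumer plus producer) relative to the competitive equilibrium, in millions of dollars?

Rearranging demand gives qd = 127 - 5p; rearranging supply gives qs = 5p - 3. Without the control the market clears where 127 - 5p = 5p - 3, i.e. p* = 13 and q* = 62.
The ceiling of 4 is below the equilibrium price 13, so it binds.
At p = 4: qd = 127 - 5·4 = 107 and qs = 5·4 - 3 = 17.
Quantity traded falls to 17. At q = 17 the demand price is (127 - 17)/5 = 22 and the supply price is (3 + 17)/5 = 4.
Deadweight loss = ½ · (22 - 4) · (62 - 17) = ½ · 18 · 45 = 405.

405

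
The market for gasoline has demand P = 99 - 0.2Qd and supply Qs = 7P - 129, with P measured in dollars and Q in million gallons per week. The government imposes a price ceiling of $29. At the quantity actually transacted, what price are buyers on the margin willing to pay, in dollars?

Rearranging demand gives Qd = 495 - 5P. Without the control the market clears where 495 - 5P = 7P - 129, i.e. P* = 52 and Q* = 235.
The ceiling of 29 is below the equilibrium price 52, so it binds.
At P = 29: Qd = 495 - 5·29 = 350 and Qs = 7·29 - 129 = 74.
Only 74 units reach the market. On the demand curve, the marginal buyer's willingness to pay at Q = 74 is (495 - 74)/5 = 84.2.

84.2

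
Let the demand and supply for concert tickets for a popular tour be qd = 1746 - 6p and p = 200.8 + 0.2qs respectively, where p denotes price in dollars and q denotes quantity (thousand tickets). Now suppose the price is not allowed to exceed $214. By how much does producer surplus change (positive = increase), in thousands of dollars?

Rearranging supply gives qs = 5p - 1004. Without the control the market clears where 1746 - 6p = 5p - 1004, i.e. p* = 250 and q* = 246.
Since 214 < 250, the ceiling is binding.
At p = 214: qd = 1746 - 6·214 = 462 and qs = 5·214 - 1004 = 66.
Producer surplus without the control is ½ · (250 - 200.8) · 246 = 6051.6.
With the ceiling, producers sell 66 units at 214, so PS = ½ · (214 - 200.8) · 66 = 435.6.
Change in producer surplus = 435.6 - 6051.6 = -5616.

-5616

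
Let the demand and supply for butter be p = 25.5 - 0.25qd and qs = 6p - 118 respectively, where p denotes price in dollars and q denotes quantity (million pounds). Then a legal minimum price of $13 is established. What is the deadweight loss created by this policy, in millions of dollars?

Rearranging demand gives qd = 102 - 4p. Equilibrium: 102 - 4p = 6p - 118, so 220 = 10p and p* = 22, q* = 14.
Since 13 is below p* = 22, the floor does not bind and the free-market outcome prevails.
Since the control does not bind, no trades are prevented and deadweight loss is zero.

0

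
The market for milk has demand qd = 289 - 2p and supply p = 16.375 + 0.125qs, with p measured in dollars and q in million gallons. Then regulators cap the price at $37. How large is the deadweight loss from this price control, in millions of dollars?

500

Rearranging supply gives qs = 8p - 131. In a free market, 289 - 2p = 8p - 131 gives the equilibrium p* = 42, q* = 205.
Since 37 < 42, the ceiling is binding.
At p = 37: qd = 289 - 2·37 = 215 and qs = 8·37 - 131 = 165.
Quantity traded falls to 165. At q = 165 the demand price is (289 - 165)/2 = 62 and the supply price is (131 + 165)/8 = 37.
Deadweight loss = ½ · (62 - 37) · (205 - 165) = ½ · 25 · 40 = 500.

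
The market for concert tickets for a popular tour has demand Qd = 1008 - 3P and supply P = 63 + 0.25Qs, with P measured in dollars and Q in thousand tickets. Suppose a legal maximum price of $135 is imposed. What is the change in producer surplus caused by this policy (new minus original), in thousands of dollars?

-17010

Rearranging supply gives Qs = 4P - 252. In a free market, 1008 - 3P = 4P - 252 gives the equilibrium P* = 180, Q* = 468.
Because the ceiling (135) lies below the market-clearing price, it is binding.
At P = 135: Qd = 1008 - 3·135 = 603 and Qs = 4·135 - 252 = 288.
Producer surplus without the control is ½ · (180 - 63) · 468 = 27378.
With the ceiling, producers sell 288 units at 135, so PS = ½ · (135 - 63) · 288 = 10368.
Change in producer surplus = 10368 - 27378 = -17010.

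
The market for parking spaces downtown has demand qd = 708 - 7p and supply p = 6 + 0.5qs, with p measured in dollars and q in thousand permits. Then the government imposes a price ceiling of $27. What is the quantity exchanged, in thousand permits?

Rearranging supply gives qs = 2p - 12. Setting quantity demanded equal to quantity supplied, 708 - 7p = 2p - 12, gives p* = 80 and q* = 148.
Since 27 < 80, the ceiling is binding.
At p = 27: qd = 708 - 7·27 = 519 and qs = 2·27 - 12 = 42.
The quantity actually transacted is the short side, supply: 42.

42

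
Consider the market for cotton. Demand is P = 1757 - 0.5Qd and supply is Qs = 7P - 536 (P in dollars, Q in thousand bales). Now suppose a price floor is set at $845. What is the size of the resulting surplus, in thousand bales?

Rearranging demand gives Qd = 3514 - 2P. Without the control the market clears where 3514 - 2P = 7P - 536, i.e. P* = 450 and Q* = 2614.
Since 845 > 450, the floor is binding.
At P = 845: Qd = 3514 - 2·845 = 1824 and Qs = 7·845 - 536 = 5379.
Surplus = Qs - Qd = 5379 - 1824 = 3555.

3555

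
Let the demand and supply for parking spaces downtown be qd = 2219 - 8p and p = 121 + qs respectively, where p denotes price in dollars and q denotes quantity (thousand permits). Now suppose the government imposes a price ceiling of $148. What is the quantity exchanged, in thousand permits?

Rearranging supply gives qs = p - 121. Equilibrium: 2219 - 8p = p - 121, so 2340 = 9p and p* = 260, q* = 139.
Since 148 < 260, the ceiling is binding.
At p = 148: qd = 2219 - 8·148 = 1035 and qs = 148 - 121 = 27.
The quantity actually transacted is the short side, supply: 27.

27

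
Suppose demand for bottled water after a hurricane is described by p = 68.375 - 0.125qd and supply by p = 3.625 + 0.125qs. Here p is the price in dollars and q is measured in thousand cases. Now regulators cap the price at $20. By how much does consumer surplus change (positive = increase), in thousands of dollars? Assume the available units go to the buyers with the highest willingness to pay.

Rearranging demand gives qd = 547 - 8p; rearranging supply gives qs = 8p - 29. In a free market, 547 - 8p = 8p - 29 gives the equilibrium p* = 36, q* = 259.
Because the ceiling (20) lies below the market-clearing price, it is binding.
At p = 20: qd = 547 - 8·20 = 387 and qs = 8·20 - 29 = 131.
Consumer surplus without the control is ½ · (68.375 - 36) · 259 = 4192.5625.
With the ceiling, 131 units are sold at 20 (assume they go to the highest-value buyers). The demand price at q = 131 is 52, so CS = ½ · [(68.375 - 20) + (52 - 20)] · 131 = 5264.5625.
Change in consumer surplus = 5264.5625 - 4192.5625 = 1072.

1072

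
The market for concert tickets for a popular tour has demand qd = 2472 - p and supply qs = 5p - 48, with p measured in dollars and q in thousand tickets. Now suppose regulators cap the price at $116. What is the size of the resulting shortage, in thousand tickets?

Equilibrium: 2472 - p = 5p - 48, so 2520 = 6p and p* = 420, q* = 2052.
The ceiling of 116 is below the equilibrium price 420, so it binds.
At p = 116: qd = 2472 - 116 = 2356 and qs = 5·116 - 48 = 532.
Shortage = qd - qs = 2356 - 532 = 1824.

1824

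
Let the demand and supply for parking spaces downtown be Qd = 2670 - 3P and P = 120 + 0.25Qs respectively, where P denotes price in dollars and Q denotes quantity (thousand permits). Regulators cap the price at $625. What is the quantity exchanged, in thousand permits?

Rearranging supply gives Qs = 4P - 480. Setting quantity demanded equal to quantity supplied, 2670 - 3P = 4P - 480, gives P* = 450 and Q* = 1320.
Since 625 is above P* = 450, the ceiling does not bind and the free-market outcome prevails.

1320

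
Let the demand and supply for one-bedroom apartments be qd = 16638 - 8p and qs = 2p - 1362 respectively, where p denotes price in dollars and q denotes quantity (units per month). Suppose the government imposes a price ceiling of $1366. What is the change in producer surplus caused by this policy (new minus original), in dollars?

Equilibrium: 16638 - 8p = 2p - 1362, so 18000 = 10p and p* = 1800, q* = 2238.
Since 1366 < 1800, the ceiling is binding.
At p = 1366: qd = 16638 - 8·1366 = 5710 and qs = 2·1366 - 1362 = 1370.
Producer surplus without the control is ½ · (1800 - 681) · 2238 = 1252161.
With the ceiling, producers sell 1370 units at 1366, so PS = ½ · (1366 - 681) · 1370 = 469225.
Change in producer surplus = 469225 - 1252161 = -782936.

-782936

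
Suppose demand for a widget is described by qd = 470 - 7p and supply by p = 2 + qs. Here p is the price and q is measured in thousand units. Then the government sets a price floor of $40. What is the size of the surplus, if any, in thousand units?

0

Rearranging supply gives qs = p - 2. Equilibrium: 470 - 7p = p - 2, so 472 = 8p and p* = 59, q* = 57.
Since 40 is below p* = 59, the floor does not bind and the free-market outcome prevails.
Since the control does not bind, there is no surplus.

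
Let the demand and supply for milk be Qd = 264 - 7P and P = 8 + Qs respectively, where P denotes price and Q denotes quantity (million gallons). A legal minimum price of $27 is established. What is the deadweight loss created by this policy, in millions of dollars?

0

Rearranging supply gives Qs = P - 8. Equilibrium: 264 - 7P = P - 8, so 272 = 8P and P* = 34, Q* = 26.
Since 27 is below P* = 34, the floor does not bind and the free-market outcome prevails.
Since the control does not bind, no trades are prevented and deadweight loss is zero.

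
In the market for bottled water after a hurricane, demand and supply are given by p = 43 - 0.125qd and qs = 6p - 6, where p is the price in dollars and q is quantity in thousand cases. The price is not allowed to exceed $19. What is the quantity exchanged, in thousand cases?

108

Rearranging demand gives qd = 344 - 8p. Without the control the market clears where 344 - 8p = 6p - 6, i.e. p* = 25 and q* = 144.
Because the ceiling (19) lies below the market-clearing price, it is binding.
At p = 19: qd = 344 - 8·19 = 192 and qs = 6·19 - 6 = 108.
The quantity actually transacted is the short side, supply: 108.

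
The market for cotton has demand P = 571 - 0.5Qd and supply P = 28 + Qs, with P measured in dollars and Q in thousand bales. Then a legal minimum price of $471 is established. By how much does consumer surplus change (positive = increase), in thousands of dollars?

-22761

Rearranging demand gives Qd = 1142 - 2P; rearranging supply gives Qs = P - 28. Setting quantity demanded equal to quantity supplied, 1142 - 2P = P - 28, gives P* = 390 and Q* = 362.
The floor of 471 is above the equilibrium price 390, so it binds.
At P = 471: Qd = 1142 - 2·471 = 200 and Qs = 471 - 28 = 443.
Consumer surplus without the control is ½ · (571 - 390) · 362 = 32761.
With the floor, consumers buy 200 units at 471, so CS = ½ · (571 - 471) · 200 = 10000.
Change in consumer surplus = 10000 - 32761 = -22761.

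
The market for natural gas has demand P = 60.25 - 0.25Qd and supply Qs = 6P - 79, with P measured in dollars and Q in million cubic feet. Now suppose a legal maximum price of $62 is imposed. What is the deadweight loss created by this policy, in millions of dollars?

Rearranging demand gives Qd = 241 - 4P. Equilibrium: 241 - 4P = 6P - 79, so 320 = 10P and P* = 32, Q* = 113.
Since 62 is above P* = 32, the ceiling does not bind and the free-market outcome prevails.
Since the control does not bind, no trades are prevented and deadweight loss is zero.

0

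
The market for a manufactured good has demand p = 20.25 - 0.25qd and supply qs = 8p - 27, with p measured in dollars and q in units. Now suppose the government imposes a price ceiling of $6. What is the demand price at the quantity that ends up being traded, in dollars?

15

Rearranging demand gives qd = 81 - 4p. Setting quantity demanded equal to quantity supplied, 81 - 4p = 8p - 27, gives p* = 9 and q* = 45.
Since 6 < 9, the ceiling is binding.
At p = 6: qd = 81 - 4·6 = 57 and qs = 8·6 - 27 = 21.
Only 21 units reach the market. On the demand curve, the marginal buyer's willingness to pay at q = 21 is (81 - 21)/4 = 15.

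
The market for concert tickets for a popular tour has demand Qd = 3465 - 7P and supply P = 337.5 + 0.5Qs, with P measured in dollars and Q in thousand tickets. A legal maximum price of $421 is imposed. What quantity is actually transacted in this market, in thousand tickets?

Rearranging supply gives Qs = 2P - 675. Setting quantity demanded equal to quantity supplied, 3465 - 7P = 2P - 675, gives P* = 460 and Q* = 245.
Since 421 < 460, the ceiling is binding.
At P = 421: Qd = 3465 - 7·421 = 518 and Qs = 2·421 - 675 = 167.
The quantity actually transacted is the short side, supply: 167.

167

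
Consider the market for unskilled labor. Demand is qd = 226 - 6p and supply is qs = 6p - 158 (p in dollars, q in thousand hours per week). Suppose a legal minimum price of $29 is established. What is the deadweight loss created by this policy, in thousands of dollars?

0

Equilibrium: 226 - 6p = 6p - 158, so 384 = 12p and p* = 32, q* = 34.
Since 29 is below p* = 32, the floor does not bind and the free-market outcome prevails.
Since the control does not bind, no trades are prevented and deadweight loss is zero.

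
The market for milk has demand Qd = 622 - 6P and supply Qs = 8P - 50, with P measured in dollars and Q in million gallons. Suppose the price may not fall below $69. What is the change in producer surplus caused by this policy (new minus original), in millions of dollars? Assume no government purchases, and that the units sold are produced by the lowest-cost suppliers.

3375.75

In a free market, 622 - 6P = 8P - 50 gives the equilibrium P* = 48, Q* = 334.
Since 69 > 48, the floor is binding.
At P = 69: Qd = 622 - 6·69 = 208 and Qs = 8·69 - 50 = 502.
Producer surplus without the control is ½ · (48 - 6.25) · 334 = 6972.25.
With the floor, 208 units are sold at 69. The supply price at Q = 208 is 32.25, so PS = ½ · [(69 - 6.25) + (69 - 32.25)] · 208 = 10348.
Change in producer surplus = 10348 - 6972.25 = 3375.75.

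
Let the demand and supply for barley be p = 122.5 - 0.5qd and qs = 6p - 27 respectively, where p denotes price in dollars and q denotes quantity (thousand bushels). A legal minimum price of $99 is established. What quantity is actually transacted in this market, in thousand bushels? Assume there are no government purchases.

Rearranging demand gives qd = 245 - 2p. Without the control the market clears where 245 - 2p = 6p - 27, i.e. p* = 34 and q* = 177.
Since 99 > 34, the floor is binding.
At p = 99: qd = 245 - 2·99 = 47 and qs = 6·99 - 27 = 567.
The quantity actually transacted is the short side, demand: 47.

47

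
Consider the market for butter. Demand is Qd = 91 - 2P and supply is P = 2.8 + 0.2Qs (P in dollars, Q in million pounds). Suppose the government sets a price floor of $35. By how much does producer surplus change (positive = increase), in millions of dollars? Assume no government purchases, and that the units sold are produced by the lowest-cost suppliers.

Rearranging supply gives Qs = 5P - 14. Without the control the market clears where 91 - 2P = 5P - 14, i.e. P* = 15 and Q* = 61.
The floor of 35 is above the equilibrium price 15, so it binds.
At P = 35: Qd = 91 - 2·35 = 21 and Qs = 5·35 - 14 = 161.
Producer surplus without the control is ½ · (15 - 2.8) · 61 = 372.1.
With the floor, 21 units are sold at 35. The supply price at Q = 21 is 7, so PS = ½ · [(35 - 2.8) + (35 - 7)] · 21 = 632.1.
Change in producer surplus = 632.1 - 372.1 = 260.

260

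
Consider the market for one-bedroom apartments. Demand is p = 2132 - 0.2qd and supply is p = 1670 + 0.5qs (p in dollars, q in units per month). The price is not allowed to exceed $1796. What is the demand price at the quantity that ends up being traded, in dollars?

Rearranging demand gives qd = 10660 - 5p; rearranging supply gives qs = 2p - 3340. Equilibrium: 10660 - 5p = 2p - 3340, so 14000 = 7p and p* = 2000, q* = 660.
The ceiling of 1796 is below the equilibrium price 2000, so it binds.
At p = 1796: qd = 10660 - 5·1796 = 1680 and qs = 2·1796 - 3340 = 252.
Only 252 units reach the market. On the demand curve, the marginal buyer's willingness to pay at q = 252 is (10660 - 252)/5 = 2081.6.

2081.6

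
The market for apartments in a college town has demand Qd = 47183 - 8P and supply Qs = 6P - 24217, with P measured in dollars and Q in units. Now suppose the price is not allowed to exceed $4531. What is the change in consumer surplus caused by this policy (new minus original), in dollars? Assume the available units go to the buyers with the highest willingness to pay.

960898.75

Setting quantity demanded equal to quantity supplied, 47183 - 8P = 6P - 24217, gives P* = 5100 and Q* = 6383.
The ceiling of 4531 is below the equilibrium price 5100, so it binds.
At P = 4531: Qd = 47183 - 8·4531 = 10935 and Qs = 6·4531 - 24217 = 2969.
Consumer surplus without the control is ½ · (5897.875 - 5100) · 6383 = 2546418.0625.
With the ceiling, 2969 units are sold at 4531 (assume they go to the highest-value buyers). The demand price at Q = 2969 is 5526.75, so CS = ½ · [(5897.875 - 4531) + (5526.75 - 4531)] · 2969 = 3507316.8125.
Change in consumer surplus = 3507316.8125 - 2546418.0625 = 960898.75.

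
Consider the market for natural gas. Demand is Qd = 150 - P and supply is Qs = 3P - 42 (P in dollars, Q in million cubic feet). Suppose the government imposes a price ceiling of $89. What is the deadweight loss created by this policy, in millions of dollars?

0

In a free market, 150 - P = 3P - 42 gives the equilibrium P* = 48, Q* = 102.
Since 89 is above P* = 48, the ceiling does not bind and the free-market outcome prevails.
Since the control does not bind, no trades are prevented and deadweight loss is zero.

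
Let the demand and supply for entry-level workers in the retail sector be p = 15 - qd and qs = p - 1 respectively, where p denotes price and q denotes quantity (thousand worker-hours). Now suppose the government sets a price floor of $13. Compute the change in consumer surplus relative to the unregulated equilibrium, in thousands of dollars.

Rearranging demand gives qd = 15 - p. Equilibrium: 15 - p = p - 1, so 16 = 2p and p* = 8, q* = 7.
Since 13 > 8, the floor is binding.
At p = 13: qd = 15 - 13 = 2 and qs = 13 - 1 = 12.
Consumer surplus without the control is ½ · (15 - 8) · 7 = 24.5.
With the floor, consumers buy 2 units at 13, so CS = ½ · (15 - 13) · 2 = 2.
Change in consumer surplus = 2 - 24.5 = -22.5.

-22.5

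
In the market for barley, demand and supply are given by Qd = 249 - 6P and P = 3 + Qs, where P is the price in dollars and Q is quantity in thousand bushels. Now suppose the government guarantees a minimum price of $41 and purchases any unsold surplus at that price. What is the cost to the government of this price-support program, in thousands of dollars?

1435

Rearranging supply gives Qs = P - 3. Without the control the market clears where 249 - 6P = P - 3, i.e. P* = 36 and Q* = 33.
Since 41 > 36, the floor is binding.
At P = 41: Qd = 249 - 6·41 = 3 and Qs = 41 - 3 = 38.
Surplus = Qs - Qd = 35.
Government expenditure = surplus × support price = 35 × 41 = 1435.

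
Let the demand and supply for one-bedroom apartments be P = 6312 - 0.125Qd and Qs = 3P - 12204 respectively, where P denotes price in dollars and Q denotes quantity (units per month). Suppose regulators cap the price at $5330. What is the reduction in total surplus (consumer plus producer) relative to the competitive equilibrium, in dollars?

Rearranging demand gives Qd = 50496 - 8P. In a free market, 50496 - 8P = 3P - 12204 gives the equilibrium P* = 5700, Q* = 4896.
Since 5330 < 5700, the ceiling is binding.
At P = 5330: Qd = 50496 - 8·5330 = 7856 and Qs = 3·5330 - 12204 = 3786.
Quantity traded falls to 3786. At Q = 3786 the demand price is (50496 - 3786)/8 = 5838.75 and the supply price is (12204 + 3786)/3 = 5330.
Deadweight loss = ½ · (5838.75 - 5330) · (4896 - 3786) = ½ · 508.75 · 1110 = 282356.25.

282356.25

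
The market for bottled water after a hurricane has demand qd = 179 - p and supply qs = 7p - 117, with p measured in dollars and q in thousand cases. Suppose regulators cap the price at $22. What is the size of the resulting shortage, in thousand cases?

Equilibrium: 179 - p = 7p - 117, so 296 = 8p and p* = 37, q* = 142.
The ceiling of 22 is below the equilibrium price 37, so it binds.
At p = 22: qd = 179 - 22 = 157 and qs = 7·22 - 117 = 37.
Shortage = qd - qs = 157 - 37 = 120.

120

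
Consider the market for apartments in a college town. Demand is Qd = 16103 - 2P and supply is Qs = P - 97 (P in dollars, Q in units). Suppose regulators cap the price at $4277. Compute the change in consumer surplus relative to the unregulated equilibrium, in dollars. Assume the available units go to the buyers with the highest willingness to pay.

Setting quantity demanded equal to quantity supplied, 16103 - 2P = P - 97, gives P* = 5400 and Q* = 5303.
Since 4277 < 5400, the ceiling is binding.
At P = 4277: Qd = 16103 - 2·4277 = 7549 and Qs = 4277 - 97 = 4180.
Consumer surplus without the control is ½ · (8051.5 - 5400) · 5303 = 7030452.25.
With the ceiling, 4180 units are sold at 4277 (assume they go to the highest-value buyers). The demand price at Q = 4180 is 5961.5, so CS = ½ · [(8051.5 - 4277) + (5961.5 - 4277)] · 4180 = 11409310.
Change in consumer surplus = 11409310 - 7030452.25 = 4378857.75.

4378857.75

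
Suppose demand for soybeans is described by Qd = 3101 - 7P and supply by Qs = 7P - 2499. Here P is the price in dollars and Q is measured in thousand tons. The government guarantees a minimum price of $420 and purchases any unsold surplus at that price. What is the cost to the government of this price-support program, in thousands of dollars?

117600

Equilibrium: 3101 - 7P = 7P - 2499, so 5600 = 14P and P* = 400, Q* = 301.
Because the floor (420) lies above the market-clearing price, it is binding.
At P = 420: Qd = 3101 - 7·420 = 161 and Qs = 7·420 - 2499 = 441.
Surplus = Qs - Qd = 280.
Government expenditure = surplus × support price = 280 × 420 = 117600.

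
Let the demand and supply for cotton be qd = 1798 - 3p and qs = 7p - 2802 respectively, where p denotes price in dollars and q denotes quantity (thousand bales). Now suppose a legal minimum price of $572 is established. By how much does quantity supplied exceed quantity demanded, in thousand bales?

Setting quantity demanded equal to quantity supplied, 1798 - 3p = 7p - 2802, gives p* = 460 and q* = 418.
Because the floor (572) lies above the market-clearing price, it is binding.
At p = 572: qd = 1798 - 3·572 = 82 and qs = 7·572 - 2802 = 1202.
Surplus = qs - qd = 1202 - 82 = 1120.

1120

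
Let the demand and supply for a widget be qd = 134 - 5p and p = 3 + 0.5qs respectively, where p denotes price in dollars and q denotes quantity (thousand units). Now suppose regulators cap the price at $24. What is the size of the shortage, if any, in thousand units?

0

Rearranging supply gives qs = 2p - 6. Equilibrium: 134 - 5p = 2p - 6, so 140 = 7p and p* = 20, q* = 34.
The ceiling of 24 is above the equilibrium price 20, so it is not binding; the market clears at p* = 20, q* = 34.
Since the control does not bind, there is no shortage.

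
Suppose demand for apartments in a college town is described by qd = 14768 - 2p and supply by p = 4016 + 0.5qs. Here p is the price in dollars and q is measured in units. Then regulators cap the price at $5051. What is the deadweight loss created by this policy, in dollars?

Rearranging supply gives qs = 2p - 8032. Without the control the market clears where 14768 - 2p = 2p - 8032, i.e. p* = 5700 and q* = 3368.
Since 5051 < 5700, the ceiling is binding.
At p = 5051: qd = 14768 - 2·5051 = 4666 and qs = 2·5051 - 8032 = 2070.
Quantity traded falls to 2070. At q = 2070 the demand price is (14768 - 2070)/2 = 6349 and the supply price is (8032 + 2070)/2 = 5051.
Deadweight loss = ½ · (6349 - 5051) · (3368 - 2070) = ½ · 1298 · 1298 = 842402.

842402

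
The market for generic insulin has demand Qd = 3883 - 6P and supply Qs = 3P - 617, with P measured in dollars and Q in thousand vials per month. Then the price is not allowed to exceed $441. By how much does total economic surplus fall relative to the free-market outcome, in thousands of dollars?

7832.25

Without the control the market clears where 3883 - 6P = 3P - 617, i.e. P* = 500 and Q* = 883.
Since 441 < 500, the ceiling is binding.
At P = 441: Qd = 3883 - 6·441 = 1237 and Qs = 3·441 - 617 = 706.
Quantity traded falls to 706. At Q = 706 the demand price is (3883 - 706)/6 = 529.5 and the supply price is (617 + 706)/3 = 441.
Deadweight loss = ½ · (529.5 - 441) · (883 - 706) = ½ · 88.5 · 177 = 7832.25.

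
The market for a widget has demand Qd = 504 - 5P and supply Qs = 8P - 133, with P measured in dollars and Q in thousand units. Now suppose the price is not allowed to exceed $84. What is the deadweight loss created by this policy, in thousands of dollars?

0

Setting quantity demanded equal to quantity supplied, 504 - 5P = 8P - 133, gives P* = 49 and Q* = 259.
Since 84 is above P* = 49, the ceiling does not bind and the free-market outcome prevails.
Since the control does not bind, no trades are prevented and deadweight loss is zero.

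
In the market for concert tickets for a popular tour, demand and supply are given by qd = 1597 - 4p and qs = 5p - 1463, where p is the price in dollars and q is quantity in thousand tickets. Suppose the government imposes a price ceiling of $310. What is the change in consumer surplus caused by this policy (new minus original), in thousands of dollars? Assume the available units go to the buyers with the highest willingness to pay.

Equilibrium: 1597 - 4p = 5p - 1463, so 3060 = 9p and p* = 340, q* = 237.
Because the ceiling (310) lies below the market-clearing price, it is binding.
At p = 310: qd = 1597 - 4·310 = 357 and qs = 5·310 - 1463 = 87.
Consumer surplus without the control is ½ · (399.25 - 340) · 237 = 7021.125.
With the ceiling, 87 units are sold at 310 (assume they go to the highest-value buyers). The demand price at q = 87 is 377.5, so CS = ½ · [(399.25 - 310) + (377.5 - 310)] · 87 = 6818.625.
Change in consumer surplus = 6818.625 - 7021.125 = -202.5.

-202.5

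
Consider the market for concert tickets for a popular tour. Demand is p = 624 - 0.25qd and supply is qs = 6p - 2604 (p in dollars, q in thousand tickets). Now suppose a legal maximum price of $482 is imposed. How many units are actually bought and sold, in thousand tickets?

Rearranging demand gives qd = 2496 - 4p. Equilibrium: 2496 - 4p = 6p - 2604, so 5100 = 10p and p* = 510, q* = 456.
Since 482 < 510, the ceiling is binding.
At p = 482: qd = 2496 - 4·482 = 568 and qs = 6·482 - 2604 = 288.
The quantity actually transacted is the short side, supply: 288.

288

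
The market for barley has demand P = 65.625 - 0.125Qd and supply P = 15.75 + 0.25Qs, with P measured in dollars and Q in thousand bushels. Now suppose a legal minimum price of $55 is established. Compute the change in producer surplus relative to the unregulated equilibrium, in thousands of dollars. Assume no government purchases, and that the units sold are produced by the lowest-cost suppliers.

222

Rearranging demand gives Qd = 525 - 8P; rearranging supply gives Qs = 4P - 63. Setting quantity demanded equal to quantity supplied, 525 - 8P = 4P - 63, gives P* = 49 and Q* = 133.
Since 55 > 49, the floor is binding.
At P = 55: Qd = 525 - 8·55 = 85 and Qs = 4·55 - 63 = 157.
Producer surplus without the control is ½ · (49 - 15.75) · 133 = 2211.125.
With the floor, 85 units are sold at 55. The supply price at Q = 85 is 37, so PS = ½ · [(55 - 15.75) + (55 - 37)] · 85 = 2433.125.
Change in producer surplus = 2433.125 - 2211.125 = 222.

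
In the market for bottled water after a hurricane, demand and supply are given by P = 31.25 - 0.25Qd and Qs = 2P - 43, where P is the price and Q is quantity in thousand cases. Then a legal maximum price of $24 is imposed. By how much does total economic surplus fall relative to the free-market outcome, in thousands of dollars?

24

Rearranging demand gives Qd = 125 - 4P. In a free market, 125 - 4P = 2P - 43 gives the equilibrium P* = 28, Q* = 13.
Since 24 < 28, the ceiling is binding.
At P = 24: Qd = 125 - 4·24 = 29 and Qs = 2·24 - 43 = 5.
Quantity traded falls to 5. At Q = 5 the demand price is (125 - 5)/4 = 30 and the supply price is (43 + 5)/2 = 24.
Deadweight loss = ½ · (30 - 24) · (13 - 5) = ½ · 6 · 8 = 24.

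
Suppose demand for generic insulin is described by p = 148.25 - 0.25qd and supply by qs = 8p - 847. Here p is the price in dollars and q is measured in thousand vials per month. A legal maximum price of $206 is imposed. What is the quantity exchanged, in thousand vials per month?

113

Rearranging demand gives qd = 593 - 4p. In a free market, 593 - 4p = 8p - 847 gives the equilibrium p* = 120, q* = 113.
The ceiling of 206 is above the equilibrium price 120, so it is not binding; the market clears at p* = 120, q* = 113.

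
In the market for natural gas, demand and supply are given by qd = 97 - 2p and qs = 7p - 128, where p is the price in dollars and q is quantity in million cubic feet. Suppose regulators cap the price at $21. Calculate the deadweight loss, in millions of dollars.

252

Equilibrium: 97 - 2p = 7p - 128, so 225 = 9p and p* = 25, q* = 47.
Because the ceiling (21) lies below the market-clearing price, it is binding.
At p = 21: qd = 97 - 2·21 = 55 and qs = 7·21 - 128 = 19.
Quantity traded falls to 19. At q = 19 the demand price is (97 - 19)/2 = 39 and the supply price is (128 + 19)/7 = 21.
Deadweight loss = ½ · (39 - 21) · (47 - 19) = ½ · 18 · 28 = 252.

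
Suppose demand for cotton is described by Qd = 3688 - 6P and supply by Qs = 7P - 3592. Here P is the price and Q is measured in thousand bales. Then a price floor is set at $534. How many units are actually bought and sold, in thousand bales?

328

Setting quantity demanded equal to quantity supplied, 3688 - 6P = 7P - 3592, gives P* = 560 and Q* = 328.
The floor of 534 is below the equilibrium price 560, so it is not binding; the market clears at P* = 560, Q* = 328.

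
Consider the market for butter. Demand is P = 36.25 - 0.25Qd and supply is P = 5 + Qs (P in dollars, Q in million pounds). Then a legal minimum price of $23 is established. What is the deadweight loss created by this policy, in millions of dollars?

0

Rearranging demand gives Qd = 145 - 4P; rearranging supply gives Qs = P - 5. Equilibrium: 145 - 4P = P - 5, so 150 = 5P and P* = 30, Q* = 25.
Since 23 is below P* = 30, the floor does not bind and the free-market outcome prevails.
Since the control does not bind, no trades are prevented and deadweight loss is zero.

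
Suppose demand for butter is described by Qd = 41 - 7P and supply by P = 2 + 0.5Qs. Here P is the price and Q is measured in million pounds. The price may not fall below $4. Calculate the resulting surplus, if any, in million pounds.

0

Rearranging supply gives Qs = 2P - 4. In a free market, 41 - 7P = 2P - 4 gives the equilibrium P* = 5, Q* = 6.
The floor of 4 is below the equilibrium price 5, so it is not binding; the market clears at P* = 5, Q* = 6.
Since the control does not bind, there is no surplus.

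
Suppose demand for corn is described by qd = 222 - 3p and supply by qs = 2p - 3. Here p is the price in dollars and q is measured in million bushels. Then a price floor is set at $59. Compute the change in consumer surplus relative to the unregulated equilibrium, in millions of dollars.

-924

Setting quantity demanded equal to quantity supplied, 222 - 3p = 2p - 3, gives p* = 45 and q* = 87.
The floor of 59 is above the equilibrium price 45, so it binds.
At p = 59: qd = 222 - 3·59 = 45 and qs = 2·59 - 3 = 115.
Consumer surplus without the control is ½ · (74 - 45) · 87 = 1261.5.
With the floor, consumers buy 45 units at 59, so CS = ½ · (74 - 59) · 45 = 337.5.
Change in consumer surplus = 337.5 - 1261.5 = -924.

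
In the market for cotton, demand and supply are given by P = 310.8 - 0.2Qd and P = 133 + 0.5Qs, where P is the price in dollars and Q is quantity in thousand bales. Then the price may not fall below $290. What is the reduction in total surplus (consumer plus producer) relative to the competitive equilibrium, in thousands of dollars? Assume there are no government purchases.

Rearranging demand gives Qd = 1554 - 5P; rearranging supply gives Qs = 2P - 266. Without the control the market clears where 1554 - 5P = 2P - 266, i.e. P* = 260 and Q* = 254.
Because the floor (290) lies above the market-clearing price, it is binding.
At P = 290: Qd = 1554 - 5·290 = 104 and Qs = 2·290 - 266 = 314.
Quantity traded falls to 104. At Q = 104 the demand price is (1554 - 104)/5 = 290 and the supply price is (266 + 104)/2 = 185.
Deadweight loss = ½ · (290 - 185) · (254 - 104) = ½ · 105 · 150 = 7875.

7875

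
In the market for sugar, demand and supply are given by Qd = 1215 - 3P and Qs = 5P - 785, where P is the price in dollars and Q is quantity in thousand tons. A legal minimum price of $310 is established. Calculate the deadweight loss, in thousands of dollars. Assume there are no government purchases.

8640

Setting quantity demanded equal to quantity supplied, 1215 - 3P = 5P - 785, gives P* = 250 and Q* = 465.
Since 310 > 250, the floor is binding.
At P = 310: Qd = 1215 - 3·310 = 285 and Qs = 5·310 - 785 = 765.
Quantity traded falls to 285. At Q = 285 the demand price is (1215 - 285)/3 = 310 and the supply price is (785 + 285)/5 = 214.
Deadweight loss = ½ · (310 - 214) · (465 - 285) = ½ · 96 · 180 = 8640.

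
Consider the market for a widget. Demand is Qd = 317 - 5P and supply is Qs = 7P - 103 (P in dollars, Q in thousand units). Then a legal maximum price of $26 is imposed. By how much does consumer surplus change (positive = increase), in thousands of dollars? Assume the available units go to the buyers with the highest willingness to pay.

314.1

Without the control the market clears where 317 - 5P = 7P - 103, i.e. P* = 35 and Q* = 142.
The ceiling of 26 is below the equilibrium price 35, so it binds.
At P = 26: Qd = 317 - 5·26 = 187 and Qs = 7·26 - 103 = 79.
Consumer surplus without the control is ½ · (63.4 - 35) · 142 = 2016.4.
With the ceiling, 79 units are sold at 26 (assume they go to the highest-value buyers). The demand price at Q = 79 is 47.6, so CS = ½ · [(63.4 - 26) + (47.6 - 26)] · 79 = 2330.5.
Change in consumer surplus = 2330.5 - 2016.4 = 314.1.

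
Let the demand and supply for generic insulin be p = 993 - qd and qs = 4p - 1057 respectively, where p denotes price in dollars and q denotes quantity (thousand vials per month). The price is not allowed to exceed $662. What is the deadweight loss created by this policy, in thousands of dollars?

Rearranging demand gives qd = 993 - p. Without the control the market clears where 993 - p = 4p - 1057, i.e. p* = 410 and q* = 583.
The ceiling of 662 is above the equilibrium price 410, so it is not binding; the market clears at p* = 410, q* = 583.
Since the control does not bind, no trades are prevented and deadweight loss is zero.

0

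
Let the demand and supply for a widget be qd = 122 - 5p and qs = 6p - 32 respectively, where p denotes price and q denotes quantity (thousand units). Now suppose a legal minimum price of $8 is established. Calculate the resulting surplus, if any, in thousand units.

0

In a free market, 122 - 5p = 6p - 32 gives the equilibrium p* = 14, q* = 52.
The floor of 8 is below the equilibrium price 14, so it is not binding; the market clears at p* = 14, q* = 52.
Since the control does not bind, there is no surplus.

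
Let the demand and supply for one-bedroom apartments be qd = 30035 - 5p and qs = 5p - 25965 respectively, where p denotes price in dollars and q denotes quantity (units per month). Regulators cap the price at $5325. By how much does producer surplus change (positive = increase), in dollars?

Setting quantity demanded equal to quantity supplied, 30035 - 5p = 5p - 25965, gives p* = 5600 and q* = 2035.
The ceiling of 5325 is below the equilibrium price 5600, so it binds.
At p = 5325: qd = 30035 - 5·5325 = 3410 and qs = 5·5325 - 25965 = 660.
Producer surplus without the control is ½ · (5600 - 5193) · 2035 = 414122.5.
With the ceiling, producers sell 660 units at 5325, so PS = ½ · (5325 - 5193) · 660 = 43560.
Change in producer surplus = 43560 - 414122.5 = -370562.5.

-370562.5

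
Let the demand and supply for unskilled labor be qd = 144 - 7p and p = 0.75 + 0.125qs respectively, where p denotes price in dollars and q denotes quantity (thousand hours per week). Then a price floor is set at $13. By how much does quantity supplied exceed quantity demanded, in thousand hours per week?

45

Rearranging supply gives qs = 8p - 6. Equilibrium: 144 - 7p = 8p - 6, so 150 = 15p and p* = 10, q* = 74.
Since 13 > 10, the floor is binding.
At p = 13: qd = 144 - 7·13 = 53 and qs = 8·13 - 6 = 98.
Surplus = qs - qd = 98 - 53 = 45.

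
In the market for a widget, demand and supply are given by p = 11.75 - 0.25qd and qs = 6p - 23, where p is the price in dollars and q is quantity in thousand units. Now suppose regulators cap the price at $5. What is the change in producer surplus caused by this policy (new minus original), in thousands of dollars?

Rearranging demand gives qd = 47 - 4p. Setting quantity demanded equal to quantity supplied, 47 - 4p = 6p - 23, gives p* = 7 and q* = 19.
The ceiling of 5 is below the equilibrium price 7, so it binds.
At p = 5: qd = 47 - 4·5 = 27 and qs = 6·5 - 23 = 7.
Producer surplus without the control is ½ · (7 - 23/6) · 19 = 361/12.
With the ceiling, producers sell 7 units at 5, so PS = ½ · (5 - 23/6) · 7 = 49/12.
Change in producer surplus = 49/12 - 361/12 = -26.

-26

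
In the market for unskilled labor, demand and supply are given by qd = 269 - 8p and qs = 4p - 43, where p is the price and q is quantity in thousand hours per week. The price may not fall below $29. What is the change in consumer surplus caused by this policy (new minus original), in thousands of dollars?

Setting quantity demanded equal to quantity supplied, 269 - 8p = 4p - 43, gives p* = 26 and q* = 61.
Since 29 > 26, the floor is binding.
At p = 29: qd = 269 - 8·29 = 37 and qs = 4·29 - 43 = 73.
Consumer surplus without the control is ½ · (33.625 - 26) · 61 = 232.5625.
With the floor, consumers buy 37 units at 29, so CS = ½ · (33.625 - 29) · 37 = 85.5625.
Change in consumer surplus = 85.5625 - 232.5625 = -147.

-147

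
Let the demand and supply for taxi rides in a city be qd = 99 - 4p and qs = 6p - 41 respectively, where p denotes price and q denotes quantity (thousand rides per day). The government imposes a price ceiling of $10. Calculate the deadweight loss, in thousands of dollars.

120

Setting quantity demanded equal to quantity supplied, 99 - 4p = 6p - 41, gives p* = 14 and q* = 43.
Since 10 < 14, the ceiling is binding.
At p = 10: qd = 99 - 4·10 = 59 and qs = 6·10 - 41 = 19.
Quantity traded falls to 19. At q = 19 the demand price is (99 - 19)/4 = 20 and the supply price is (41 + 19)/6 = 10.
Deadweight loss = ½ · (20 - 10) · (43 - 19) = ½ · 10 · 24 = 120.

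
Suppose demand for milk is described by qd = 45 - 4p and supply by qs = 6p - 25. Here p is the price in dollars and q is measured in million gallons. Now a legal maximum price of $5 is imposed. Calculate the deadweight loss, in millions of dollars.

30

Equilibrium: 45 - 4p = 6p - 25, so 70 = 10p and p* = 7, q* = 17.
Because the ceiling (5) lies below the market-clearing price, it is binding.
At p = 5: qd = 45 - 4·5 = 25 and qs = 6·5 - 25 = 5.
Quantity traded falls to 5. At q = 5 the demand price is (45 - 5)/4 = 10 and the supply price is (25 + 5)/6 = 5.
Deadweight loss = ½ · (10 - 5) · (17 - 5) = ½ · 5 · 12 = 30.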